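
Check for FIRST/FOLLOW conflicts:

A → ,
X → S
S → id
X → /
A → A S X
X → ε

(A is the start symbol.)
Yes. X → S with FOLLOW(X) on { 'id' }

Nullable non-terminals: X.
FIRST sets used below: FIRST(S) = { 'id' }

X: nullable alternative(s) X → ε; FOLLOW(X) = { $, 'id' }
  X → S: FIRST \ {ε} = { 'id' } — overlaps FOLLOW(X) on { 'id' }: CONFLICT
  X → /: FIRST \ {ε} = { '/' } — disjoint from FOLLOW(X)
  X → ε: FIRST \ {ε} = { } — this is the only nullable alternative, skip

A, S have no nullable alternative, so no FIRST/FOLLOW check is needed there.

So the grammar has 1 FIRST/FOLLOW conflict (marked CONFLICT above).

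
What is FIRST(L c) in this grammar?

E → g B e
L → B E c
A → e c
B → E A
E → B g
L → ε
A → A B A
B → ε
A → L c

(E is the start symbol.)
FIRST sets of the non-terminals involved (from the grammar, by fixed-point iteration):
  FIRST(L) = { 'g', ε }

To compute FIRST(L c), process the symbols left to right:
Symbol L is a non-terminal. Add FIRST(L) \ {ε} = { 'g' }
L is nullable (ε ∈ FIRST(L)), continue to the next symbol.
Symbol c is a terminal. Add 'c' and stop.
FIRST(L c) = { 'c', 'g' }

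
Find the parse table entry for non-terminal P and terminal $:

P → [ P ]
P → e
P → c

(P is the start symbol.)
To find M[P, $], we find productions for P where $ is in the predict set (PREDICT(N → α) = (FIRST(α) \ {ε}) ∪ (FOLLOW(N) if α ⇒* ε)).

P → [ P ]: PREDICT = { '[' }
P → e: PREDICT = { 'e' }
P → c: PREDICT = { 'c' }

M[P, $] is empty (no production applies)

Answer: Empty (error entry)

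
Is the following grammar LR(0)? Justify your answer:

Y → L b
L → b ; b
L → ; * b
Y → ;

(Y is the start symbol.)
No. Shift-reduce conflict between [Y → ; .] and [L → ; . * b]

Augment with Y' → Y and build the canonical LR(0) collection (I0 = CLOSURE({[Y' → . Y]}), then GOTO on every symbol after a dot until no new states appear). It has 10 states:
  I0: { [L → . ; * b], [L → . b ; b], [Y → . ;], [Y → . L b], [Y' → . Y] }  — shift
  I1: { [L → ; . * b], [Y → ; .] }  — shift, reduce
  I2: { [Y → L . b] }  — shift
  I3: { [Y' → Y .] }  — accept
  I4: { [L → b . ; b] }  — shift
  I5: { [L → b ; . b] }  — shift
  I6: { [L → b ; b .] }  — reduce
  I7: { [Y → L b .] }  — reduce
  I8: { [L → ; * . b] }  — shift
  I9: { [L → ; * b .] }  — reduce

Conflict in state I1:
  Shift-reduce conflict between [Y → ; .] and [L → ; . * b]
So the grammar is NOT LR(0).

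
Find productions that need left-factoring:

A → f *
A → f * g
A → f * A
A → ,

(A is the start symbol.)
Yes, A has productions with common prefix 'f *'

Left-factoring is needed when two productions for the same non-terminal
share a common prefix on the right-hand side.

Productions for A:
  A → f *
  A → f * g
  A → f * A
  A → ,

Found common prefix 'f *' in productions for A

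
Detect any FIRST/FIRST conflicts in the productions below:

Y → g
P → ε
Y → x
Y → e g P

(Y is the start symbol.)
Productions for Y:
  Y → g: FIRST = { 'g' }
  Y → x: FIRST = { 'x' }
  Y → e g P: FIRST = { 'e' }
P has only one production, so no FIRST/FIRST conflict is possible there.

All alternatives of each non-terminal have pairwise disjoint FIRST sets.

Answer: No FIRST/FIRST conflicts.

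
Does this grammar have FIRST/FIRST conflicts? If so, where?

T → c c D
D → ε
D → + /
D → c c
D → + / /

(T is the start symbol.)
A FIRST/FIRST conflict occurs when two productions N → α and N → β for the same non-terminal have FIRST(α) ∩ FIRST(β) ≠ ∅ (with ε ∈ FIRST of a nullable right-hand side, so two nullable alternatives also conflict).

Productions for D:
  D → ε: FIRST = { ε }
  D → + /: FIRST = { '+' }
  D → c c: FIRST = { 'c' }
  D → + / /: FIRST = { '+' }
T has only one production, so no FIRST/FIRST conflict is possible there.

Conflict for D: D → + / and D → + / /
  Overlap: { '+' }

Answer: Yes. D → '+' '/' / D → '+' '/' '/' on { '+' }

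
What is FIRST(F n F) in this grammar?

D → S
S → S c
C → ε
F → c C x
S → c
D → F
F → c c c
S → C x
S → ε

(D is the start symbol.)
FIRST sets of the non-terminals involved (from the grammar, by fixed-point iteration):
  FIRST(F) = { 'c' }

To compute FIRST(F n F), process the symbols left to right:
Symbol F is a non-terminal. Add FIRST(F) \ {ε} = { 'c' }
F is not nullable (ε ∉ FIRST(F)), so stop here.
FIRST(F n F) = { 'c' }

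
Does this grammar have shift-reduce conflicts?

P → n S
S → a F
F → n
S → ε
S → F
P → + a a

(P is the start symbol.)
A shift-reduce conflict occurs when an LR(0) state has both:
  - a complete (reduce) item [A → α .] (dot at the end), and
  - a shift item [B → β . c γ] (dot before a terminal).

Augment with P' → P and build the canonical LR(0) collection (I0 = CLOSURE({[P' → . P]}), then GOTO on every symbol after a dot until no new states appear). It has 11 states:
  I0: { [P → . + a a], [P → . n S], [P' → . P] }  — shift
  I1: { [P → + . a a] }  — shift
  I2: { [P' → P .] }  — accept
  I3: { [F → . n], [P → n . S], [S → . F], [S → . a F], [S → .] }  — shift, reduce
  I4: { [S → F .] }  — reduce
  I5: { [P → n S .] }  — reduce
  I6: { [F → . n], [S → a . F] }  — shift
  I7: { [F → n .] }  — reduce
  I8: { [S → a F .] }  — reduce
  I9: { [P → + a . a] }  — shift
  I10: { [P → + a a .] }  — reduce

I3 contains reduce item [S → .] and shift items [F → . n], [S → . a F] — shift-reduce conflict.

Answer: Yes — I3: [S → .] vs [F → . n]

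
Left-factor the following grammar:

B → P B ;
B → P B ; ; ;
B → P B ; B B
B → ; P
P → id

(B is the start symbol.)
B → P B ; B'
B' → ε
B' → ; ;
B' → B B
B → ; P
P → id

Left-factoring transforms A → αβ₁ | αβ₂ into A → αA' and A' → β₁ | β₂
(α is the longest common prefix among the alternatives). Repeat until
no nonterminal has two alternatives with a common prefix.

Round 1: B has alternatives sharing prefix 'P B ;'. Introduce B': B → P B ; B'
  Add: B' → ε
  Add: B' → ; ;
  Add: B' → B B

No remaining common prefixes — done.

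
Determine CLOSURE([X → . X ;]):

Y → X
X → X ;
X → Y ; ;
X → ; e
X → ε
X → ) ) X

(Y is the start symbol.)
To compute CLOSURE, for each item [A → α.Bβ] where B is a non-terminal, add [B → .γ] for all productions B → γ; repeat for the newly added items until nothing changes.

Start with: [X → . X ;]
  [X → . X ;] has the dot before X: add [X → . Y ; ;], [X → . ; e], [X → .], [X → . ) ) X]
  [X → . Y ; ;] has the dot before Y: add [Y → . X]
No further items can be added.

CLOSURE = { [X → . ) ) X], [X → . ; e], [X → . X ;], [X → . Y ; ;], [X → .], [Y → . X] }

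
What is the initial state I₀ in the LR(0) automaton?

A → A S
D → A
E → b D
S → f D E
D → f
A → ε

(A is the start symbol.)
{ [A → . A S], [A → .], [A' → . A] }

First, augment the grammar with A' → A
I₀ = CLOSURE({ [A' → . A] }):
  [A' → . A] has the dot before A: add [A → . A S], [A → .]
No further items can be added.

I₀ = { [A → . A S], [A → .], [A' → . A] }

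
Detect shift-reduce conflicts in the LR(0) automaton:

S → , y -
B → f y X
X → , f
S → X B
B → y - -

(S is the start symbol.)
Augment with S' → S and build the canonical LR(0) collection (I0 = CLOSURE({[S' → . S]}), then GOTO on every symbol after a dot until no new states appear). It has 15 states:
  I0: { [S → . , y -], [S → . X B], [S' → . S], [X → . , f] }  — shift
  I1: { [S → , . y -], [X → , . f] }  — shift
  I2: { [S' → S .] }  — accept
  I3: { [B → . f y X], [B → . y - -], [S → X . B] }  — shift
  I4: { [S → X B .] }  — reduce
  I5: { [B → f . y X] }  — shift
  I6: { [B → y . - -] }  — shift
  I7: { [B → y - . -] }  — shift
  I8: { [B → y - - .] }  — reduce
  I9: { [B → f y . X], [X → . , f] }  — shift
  I10: { [X → , . f] }  — shift
  I11: { [B → f y X .] }  — reduce
  I12: { [X → , f .] }  — reduce
  I13: { [S → , y . -] }  — shift
  I14: { [S → , y - .] }  — reduce

No state contains both a complete item and a shift item.

Answer: No shift-reduce conflicts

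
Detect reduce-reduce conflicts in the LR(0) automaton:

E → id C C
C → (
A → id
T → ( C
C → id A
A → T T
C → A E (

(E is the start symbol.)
No reduce-reduce conflicts

Augment with E' → E and build the canonical LR(0) collection (I0 = CLOSURE({[E' → . E]}), then GOTO on every symbol after a dot until no new states appear). It has 16 states:
  I0: { [E → . id C C], [E' → . E] }  — shift
  I1: { [E' → E .] }  — accept
  I2: { [A → . T T], [A → . id], [C → . (], [C → . A E (], [C → . id A], [E → id . C C], [T → . ( C] }  — shift
  I3: { [A → . T T], [A → . id], [C → ( .], [C → . (], [C → . A E (], [C → . id A], [T → ( . C], [T → . ( C] }  — shift, reduce
  I4: { [C → A . E (], [E → . id C C] }  — shift
  I5: { [A → . T T], [A → . id], [C → . (], [C → . A E (], [C → . id A], [E → id C . C], [T → . ( C] }  — shift
  I6: { [A → T . T], [T → . ( C] }  — shift
  I7: { [A → . T T], [A → . id], [A → id .], [C → id . A], [T → . ( C] }  — shift, reduce
  I8: { [A → . T T], [A → . id], [C → . (], [C → . A E (], [C → . id A], [T → ( . C], [T → . ( C] }  — shift
  I9: { [C → id A .] }  — reduce
  I10: { [A → id .] }  — reduce
  I11: { [T → ( C .] }  — reduce
  I12: { [A → T T .] }  — reduce
  I13: { [E → id C C .] }  — reduce
  I14: { [C → A E . (] }  — shift
  I15: { [C → A E ( .] }  — reduce

No state contains more than one complete item.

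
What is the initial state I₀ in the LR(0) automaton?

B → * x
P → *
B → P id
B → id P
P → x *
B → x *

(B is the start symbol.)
{ [B → . * x], [B → . P id], [B → . id P], [B → . x *], [B' → . B], [P → . *], [P → . x *] }

First, augment the grammar with B' → B
I₀ = CLOSURE({ [B' → . B] }):
  [B' → . B] has the dot before B: add [B → . * x], [B → . P id], [B → . id P], [B → . x *]
  [B → . P id] has the dot before P: add [P → . *], [P → . x *]
No further items can be added.

I₀ = { [B → . * x], [B → . P id], [B → . id P], [B → . x *], [B' → . B], [P → . *], [P → . x *] }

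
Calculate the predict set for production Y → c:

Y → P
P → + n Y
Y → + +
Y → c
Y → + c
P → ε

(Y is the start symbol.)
{ 'c' }

PREDICT(Y → c) = (FIRST(RHS) \ {ε}) ∪ (FOLLOW(Y) if ε ∈ FIRST(RHS), i.e. RHS ⇒* ε)
FIRST(c) = { 'c' }
ε ∉ FIRST(c), so FOLLOW(Y) is not added.
PREDICT(Y → c) = { 'c' }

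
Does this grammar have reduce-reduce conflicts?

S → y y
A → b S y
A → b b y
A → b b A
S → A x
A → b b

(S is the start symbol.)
A reduce-reduce conflict occurs when an LR(0) state has two complete items [A → α .] and [B → β .] — both call for a reduction, and with no lookahead the parser cannot choose between them.

Augment with S' → S and build the canonical LR(0) collection (I0 = CLOSURE({[S' → . S]}), then GOTO on every symbol after a dot until no new states appear). It has 12 states:
  I0: { [A → . b S y], [A → . b b A], [A → . b b y], [A → . b b], [S → . A x], [S → . y y], [S' → . S] }  — shift
  I1: { [S → A . x] }  — shift
  I2: { [S' → S .] }  — accept
  I3: { [A → . b S y], [A → . b b A], [A → . b b y], [A → . b b], [A → b . S y], [A → b . b A], [A → b . b y], [A → b . b], [S → . A x], [S → . y y] }  — shift
  I4: { [S → y . y] }  — shift
  I5: { [S → y y .] }  — reduce
  I6: { [A → b S . y] }  — shift
  I7: { [A → . b S y], [A → . b b A], [A → . b b y], [A → . b b], [A → b . S y], [A → b . b A], [A → b . b y], [A → b . b], [A → b b . A], [A → b b . y], [A → b b .], [S → . A x], [S → . y y] }  — shift, reduce
  I8: { [A → b b A .], [S → A . x] }  — shift, reduce
  I9: { [A → b b y .], [S → y . y] }  — shift, reduce
  I10: { [S → A x .] }  — reduce
  I11: { [A → b S y .] }  — reduce

No state contains more than one complete item.

Answer: No reduce-reduce conflicts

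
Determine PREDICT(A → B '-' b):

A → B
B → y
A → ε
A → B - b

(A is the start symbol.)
PREDICT(A → B '-' b) = (FIRST(RHS) \ {ε}) ∪ (FOLLOW(A) if ε ∈ FIRST(RHS), i.e. RHS ⇒* ε)
FIRST(B) = { 'y' }
FIRST(B '-' b) = { 'y' }
ε ∉ FIRST(B '-' b), so FOLLOW(A) is not added.
PREDICT(A → B '-' b) = { 'y' }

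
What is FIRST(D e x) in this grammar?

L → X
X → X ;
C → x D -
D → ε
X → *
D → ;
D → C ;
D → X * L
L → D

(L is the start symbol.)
{ '*', ';', 'e', 'x' }

FIRST sets of the non-terminals involved (from the grammar, by fixed-point iteration):
  FIRST(D) = { '*', ';', 'x', ε }

To compute FIRST(D e x), process the symbols left to right:
Symbol D is a non-terminal. Add FIRST(D) \ {ε} = { '*', ';', 'x' }
D is nullable (ε ∈ FIRST(D)), continue to the next symbol.
Symbol e is a terminal. Add 'e' and stop.
FIRST(D e x) = { '*', ';', 'e', 'x' }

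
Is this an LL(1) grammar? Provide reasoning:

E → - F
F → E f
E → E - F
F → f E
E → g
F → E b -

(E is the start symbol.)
No. Predict set conflict for E: { '-' }

Relevant sets:
  FIRST(E) = { '-', 'g' }

For E:
  PREDICT(E → '-' F) = { '-' }
  PREDICT(E → E '-' F) = { '-', 'g' }
  PREDICT(E → g) = { 'g' }
For F:
  PREDICT(F → E f) = { '-', 'g' }
  PREDICT(F → f E) = { 'f' }
  PREDICT(F → E b '-') = { '-', 'g' }

Conflict found: Predict set conflict for E: { '-' }
The grammar is NOT LL(1).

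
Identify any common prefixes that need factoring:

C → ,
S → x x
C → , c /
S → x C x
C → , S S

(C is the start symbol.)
Yes, C has productions with common prefix ','; S has productions with common prefix 'x'

Left-factoring is needed when two productions for the same non-terminal
share a common prefix on the right-hand side.

Productions for C:
  C → ,
  C → , c /
  C → , S S
Productions for S:
  S → x x
  S → x C x

Found common prefix ',' in productions for C
Found common prefix 'x' in productions for S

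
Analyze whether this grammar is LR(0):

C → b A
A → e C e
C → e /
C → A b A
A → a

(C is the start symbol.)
A grammar is LR(0) if no state in the canonical LR(0) collection has:
  - both a shift item (dot before a terminal) and a complete item (shift-reduce conflict), or
  - two or more complete items (reduce-reduce conflict; the accept item [C' → C .] counts as a complete item here).

Augment with C' → C and build the canonical LR(0) collection (I0 = CLOSURE({[C' → . C]}), then GOTO on every symbol after a dot until no new states appear). It has 13 states:
  I0: { [A → . a], [A → . e C e], [C → . A b A], [C → . b A], [C → . e /], [C' → . C] }  — shift
  I1: { [C → A . b A] }  — shift
  I2: { [C' → C .] }  — accept
  I3: { [A → a .] }  — reduce
  I4: { [A → . a], [A → . e C e], [C → b . A] }  — shift
  I5: { [A → . a], [A → . e C e], [A → e . C e], [C → . A b A], [C → . b A], [C → . e /], [C → e . /] }  — shift
  I6: { [C → e / .] }  — reduce
  I7: { [A → e C . e] }  — shift
  I8: { [A → e C e .] }  — reduce
  I9: { [C → b A .] }  — reduce
  I10: { [A → . a], [A → . e C e], [A → e . C e], [C → . A b A], [C → . b A], [C → . e /] }  — shift
  I11: { [A → . a], [A → . e C e], [C → A b . A] }  — shift
  I12: { [C → A b A .] }  — reduce

Every state is either a pure shift/goto state or contains exactly one complete item and nothing to shift — no conflicts. The grammar is LR(0).

Answer: Yes, the grammar is LR(0)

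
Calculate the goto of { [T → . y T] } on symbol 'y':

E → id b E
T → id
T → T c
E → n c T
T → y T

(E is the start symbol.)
GOTO(I, 'y') = CLOSURE({ [A → αX.β] : [A → α.Xβ] ∈ I, X = 'y' })

Items with dot before 'y', with the dot advanced:
  [T → . y T] → [T → y . T]
Closure of the advanced items:
  [T → y . T] has the dot before T: add [T → . id], [T → . T c], [T → . y T]

GOTO = { [T → . T c], [T → . id], [T → . y T], [T → y . T] }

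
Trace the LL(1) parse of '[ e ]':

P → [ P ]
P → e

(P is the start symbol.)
LL(1) parsing maintains a stack (initially the start symbol over $) and the input. At each step: if the stack top is a terminal, match it against the current input token; if it is a non-terminal N, replace it with the RHS of M[N, lookahead] (the unique production whose predict set contains the lookahead).

Stack is shown with the top on the left.

Stack    Input    Action
------------------------
P $      [ e ] $  output P → [ P ]
[ P ] $  [ e ] $  match '['
P ] $    e ] $    output P → e
e ] $    e ] $    match 'e'
] $      ] $      match ']'
$        $        accept

The string is accepted.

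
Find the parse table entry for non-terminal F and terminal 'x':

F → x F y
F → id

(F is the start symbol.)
F → x F y

To find M[F, 'x'], we find productions for F where 'x' is in the predict set (PREDICT(N → α) = (FIRST(α) \ {ε}) ∪ (FOLLOW(N) if α ⇒* ε)).

F → x F y: PREDICT = { 'x' }
  'x' is in predict set, so this production goes in M[F, 'x']
F → id: PREDICT = { 'id' }

M[F, 'x'] = F → x F y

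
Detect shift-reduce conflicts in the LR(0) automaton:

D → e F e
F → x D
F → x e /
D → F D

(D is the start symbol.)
Augment with D' → D and build the canonical LR(0) collection (I0 = CLOSURE({[D' → . D]}), then GOTO on every symbol after a dot until no new states appear). It has 11 states:
  I0: { [D → . F D], [D → . e F e], [D' → . D], [F → . x D], [F → . x e /] }  — shift
  I1: { [D' → D .] }  — accept
  I2: { [D → . F D], [D → . e F e], [D → F . D], [F → . x D], [F → . x e /] }  — shift
  I3: { [D → e . F e], [F → . x D], [F → . x e /] }  — shift
  I4: { [D → . F D], [D → . e F e], [F → . x D], [F → . x e /], [F → x . D], [F → x . e /] }  — shift
  I5: { [F → x D .] }  — reduce
  I6: { [D → e . F e], [F → . x D], [F → . x e /], [F → x e . /] }  — shift
  I7: { [F → x e / .] }  — reduce
  I8: { [D → e F . e] }  — shift
  I9: { [D → e F e .] }  — reduce
  I10: { [D → F D .] }  — reduce

No state contains both a complete item and a shift item.

Answer: No shift-reduce conflicts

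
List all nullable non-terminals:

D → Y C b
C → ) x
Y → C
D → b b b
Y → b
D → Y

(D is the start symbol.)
None

A non-terminal is nullable if it can derive ε (the empty string): either it has an ε-production, or it has a production whose right-hand side consists entirely of nullable non-terminals.

There are no ε-productions, so no non-terminal can derive ε.
No non-terminals are nullable.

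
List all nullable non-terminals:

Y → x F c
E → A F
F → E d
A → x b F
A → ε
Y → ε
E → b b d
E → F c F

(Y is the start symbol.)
{ 'A', 'Y' }

ε-productions: A → ε, Y → ε
So A, Y are immediately nullable.
No further non-terminal can be added: every production for the remaining non-terminals contains a terminal or a non-nullable non-terminal.
Nullable = { 'A', 'Y' }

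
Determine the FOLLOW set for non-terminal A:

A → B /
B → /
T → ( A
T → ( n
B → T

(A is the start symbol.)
To compute FOLLOW(A), find every occurrence of A on a right-hand side N → α A β: add FIRST(β) \ {ε}, and if β is empty or nullable also add FOLLOW(N). Iterate to a fixed point.

A is the start symbol, so $ ∈ FOLLOW(A).
In T → ( A: A is at the end, add FOLLOW(T)

The FOLLOW sets referred to above (computed the same way, to a fixed point):
  FOLLOW(T) = { '/' }

Taking the union: FOLLOW(A) = { $, '/' }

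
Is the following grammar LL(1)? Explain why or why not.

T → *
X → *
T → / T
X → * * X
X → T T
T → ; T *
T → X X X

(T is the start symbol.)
No. Predict set conflict for T: { '*' }

Relevant sets:
  FIRST(X) = { '*', '/', ';' }
  FIRST(T) = { '*', '/', ';' }

For T:
  PREDICT(T → '*') = { '*' }
  PREDICT(T → '/' T) = { '/' }
  PREDICT(T → ';' T '*') = { ';' }
  PREDICT(T → X X X) = { '*', '/', ';' }
For X:
  PREDICT(X → '*') = { '*' }
  PREDICT(X → '*' '*' X) = { '*' }
  PREDICT(X → T T) = { '*', '/', ';' }

Conflict found: Predict set conflict for T: { '*' }
The grammar is NOT LL(1).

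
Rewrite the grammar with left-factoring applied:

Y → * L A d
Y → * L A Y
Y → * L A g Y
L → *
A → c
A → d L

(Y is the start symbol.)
Left-factoring transforms A → αβ₁ | αβ₂ into A → αA' and A' → β₁ | β₂
(α is the longest common prefix among the alternatives). Repeat until
no nonterminal has two alternatives with a common prefix.

Round 1: Y has alternatives sharing prefix '* L A'. Introduce Y': Y → * L A Y'
  Add: Y' → d
  Add: Y' → Y
  Add: Y' → g Y

No remaining common prefixes — done.

Resulting grammar:
Y → * L A Y'
Y' → d
Y' → Y
Y' → g Y
L → *
A → c
A → d L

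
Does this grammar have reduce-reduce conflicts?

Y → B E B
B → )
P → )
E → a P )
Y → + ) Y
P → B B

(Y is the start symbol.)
A reduce-reduce conflict occurs when an LR(0) state has two complete items [A → α .] and [B → β .] — both call for a reduction, and with no lookahead the parser cannot choose between them.

Augment with Y' → Y and build the canonical LR(0) collection (I0 = CLOSURE({[Y' → . Y]}), then GOTO on every symbol after a dot until no new states appear). It has 15 states:
  I0: { [B → . )], [Y → . + ) Y], [Y → . B E B], [Y' → . Y] }  — shift
  I1: { [B → ) .] }  — reduce
  I2: { [Y → + . ) Y] }  — shift
  I3: { [E → . a P )], [Y → B . E B] }  — shift
  I4: { [Y' → Y .] }  — accept
  I5: { [B → . )], [Y → B E . B] }  — shift
  I6: { [B → . )], [E → a . P )], [P → . )], [P → . B B] }  — shift
  I7: { [B → ) .], [P → ) .] }  — 2 reduces
  I8: { [B → . )], [P → B . B] }  — shift
  I9: { [E → a P . )] }  — shift
  I10: { [E → a P ) .] }  — reduce
  I11: { [P → B B .] }  — reduce
  I12: { [Y → B E B .] }  — reduce
  I13: { [B → . )], [Y → + ) . Y], [Y → . + ) Y], [Y → . B E B] }  — shift
  I14: { [Y → + ) Y .] }  — reduce

I7 contains complete items [B → ) .], [P → ) .] — reduce-reduce conflict.

Answer: Yes — I7: [B → ) .] vs [P → ) .]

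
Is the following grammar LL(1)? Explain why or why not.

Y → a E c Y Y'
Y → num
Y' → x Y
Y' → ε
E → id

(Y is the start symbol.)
A grammar is LL(1) if for each non-terminal N with multiple productions, the predict sets of those productions are pairwise disjoint, where PREDICT(N → α) = (FIRST(α) \ {ε}) ∪ (FOLLOW(N) if α ⇒* ε).

Relevant sets:
  FOLLOW(Y') = { $, 'x' }

For Y:
  PREDICT(Y → a E c Y Y') = { 'a' }
  PREDICT(Y → num) = { 'num' }
For Y':
  PREDICT(Y' → x Y) = { 'x' }
  PREDICT(Y' → ε) = { $, 'x' }
E has a single production, so nothing to check there.

Conflict found: Predict set conflict for Y': { 'x' }
The grammar is NOT LL(1).

Answer: No. Predict set conflict for Y': { 'x' }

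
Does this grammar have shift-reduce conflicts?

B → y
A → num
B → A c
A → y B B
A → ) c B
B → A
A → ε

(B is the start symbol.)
Augment with B' → B and build the canonical LR(0) collection (I0 = CLOSURE({[B' → . B]}), then GOTO on every symbol after a dot until no new states appear). It has 11 states:
  I0: { [A → . ) c B], [A → . num], [A → . y B B], [A → .], [B → . A c], [B → . A], [B → . y], [B' → . B] }  — shift, reduce
  I1: { [A → ) . c B] }  — shift
  I2: { [B → A . c], [B → A .] }  — shift, reduce
  I3: { [B' → B .] }  — accept
  I4: { [A → num .] }  — reduce
  I5: { [A → . ) c B], [A → . num], [A → . y B B], [A → .], [A → y . B B], [B → . A c], [B → . A], [B → . y], [B → y .] }  — shift, 2 reduces
  I6: { [A → . ) c B], [A → . num], [A → . y B B], [A → .], [A → y B . B], [B → . A c], [B → . A], [B → . y] }  — shift, reduce
  I7: { [A → y B B .] }  — reduce
  I8: { [B → A c .] }  — reduce
  I9: { [A → ) c . B], [A → . ) c B], [A → . num], [A → . y B B], [A → .], [B → . A c], [B → . A], [B → . y] }  — shift, reduce
  I10: { [A → ) c B .] }  — reduce

I0 contains reduce item [A → .] and shift items [A → . ) c B], [A → . num], [A → . y B B], [B → . y] — shift-reduce conflict.
I2 contains reduce item [B → A .] and shift item [B → A . c] — shift-reduce conflict.
I5 contains reduce items [A → .], [B → y .] and shift items [A → . ) c B], [A → . num], [A → . y B B], [B → . y] — shift-reduce conflict.
I6 contains reduce item [A → .] and shift items [A → . ) c B], [A → . num], [A → . y B B], [B → . y] — shift-reduce conflict.
I9 contains reduce item [A → .] and shift items [A → . ) c B], [A → . num], [A → . y B B], [B → . y] — shift-reduce conflict.

Answer: Yes — I0: [A → .] vs [A → . ) c B]; I2: [B → A .] vs [B → A . c]; I5: [A → .] vs [A → . ) c B]; I6: [A → .] vs [A → . ) c B]; I9: [A → .] vs [A → . ) c B]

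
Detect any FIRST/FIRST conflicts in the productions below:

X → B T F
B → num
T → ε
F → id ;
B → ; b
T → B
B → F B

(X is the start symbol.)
No FIRST/FIRST conflicts.

FIRST sets of the non-terminals at (or reachable through a nullable prefix from) the front of some alternative:
  FIRST(F) = { 'id' }
  FIRST(B) = { ';', 'id', 'num' }

Productions for B:
  B → num: FIRST = { 'num' }
  B → ; b: FIRST = { ';' }
  B → F B: FIRST = { 'id' }
Productions for T:
  T → ε: FIRST = { ε }
  T → B: FIRST = { ';', 'id', 'num' }
X, F have only one production, so no FIRST/FIRST conflict is possible there.

All alternatives of each non-terminal have pairwise disjoint FIRST sets.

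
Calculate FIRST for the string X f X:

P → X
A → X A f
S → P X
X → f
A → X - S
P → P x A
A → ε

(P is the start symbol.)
{ 'f' }

FIRST sets of the non-terminals involved (from the grammar, by fixed-point iteration):
  FIRST(X) = { 'f' }

To compute FIRST(X f X), process the symbols left to right:
Symbol X is a non-terminal. Add FIRST(X) \ {ε} = { 'f' }
X is not nullable (ε ∉ FIRST(X)), so stop here.
FIRST(X f X) = { 'f' }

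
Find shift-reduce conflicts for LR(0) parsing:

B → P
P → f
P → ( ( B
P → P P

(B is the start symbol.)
A shift-reduce conflict occurs when an LR(0) state has both:
  - a complete (reduce) item [A → α .] (dot at the end), and
  - a shift item [B → β . c γ] (dot before a terminal).

Augment with B' → B and build the canonical LR(0) collection (I0 = CLOSURE({[B' → . B]}), then GOTO on every symbol after a dot until no new states appear). It has 8 states:
  I0: { [B → . P], [B' → . B], [P → . ( ( B], [P → . P P], [P → . f] }  — shift
  I1: { [P → ( . ( B] }  — shift
  I2: { [B' → B .] }  — accept
  I3: { [B → P .], [P → . ( ( B], [P → . P P], [P → . f], [P → P . P] }  — shift, reduce
  I4: { [P → f .] }  — reduce
  I5: { [P → . ( ( B], [P → . P P], [P → . f], [P → P . P], [P → P P .] }  — shift, reduce
  I6: { [B → . P], [P → ( ( . B], [P → . ( ( B], [P → . P P], [P → . f] }  — shift
  I7: { [P → ( ( B .] }  — reduce

I3 contains reduce item [B → P .] and shift items [P → . ( ( B], [P → . f] — shift-reduce conflict.
I5 contains reduce item [P → P P .] and shift items [P → . ( ( B], [P → . f] — shift-reduce conflict.

Answer: Yes — I3: [B → P .] vs [P → . ( ( B]; I5: [P → P P .] vs [P → . ( ( B]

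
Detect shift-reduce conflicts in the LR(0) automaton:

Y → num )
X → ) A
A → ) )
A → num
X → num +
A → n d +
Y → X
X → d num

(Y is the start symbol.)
A shift-reduce conflict occurs when an LR(0) state has both:
  - a complete (reduce) item [A → α .] (dot at the end), and
  - a shift item [B → β . c γ] (dot before a terminal).

Augment with Y' → Y and build the canonical LR(0) collection (I0 = CLOSURE({[Y' → . Y]}), then GOTO on every symbol after a dot until no new states appear). It has 16 states:
  I0: { [X → . ) A], [X → . d num], [X → . num +], [Y → . X], [Y → . num )], [Y' → . Y] }  — shift
  I1: { [A → . ) )], [A → . n d +], [A → . num], [X → ) . A] }  — shift
  I2: { [Y → X .] }  — reduce
  I3: { [Y' → Y .] }  — accept
  I4: { [X → d . num] }  — shift
  I5: { [X → num . +], [Y → num . )] }  — shift
  I6: { [Y → num ) .] }  — reduce
  I7: { [X → num + .] }  — reduce
  I8: { [X → d num .] }  — reduce
  I9: { [A → ) . )] }  — shift
  I10: { [X → ) A .] }  — reduce
  I11: { [A → n . d +] }  — shift
  I12: { [A → num .] }  — reduce
  I13: { [A → n d . +] }  — shift
  I14: { [A → n d + .] }  — reduce
  I15: { [A → ) ) .] }  — reduce

No state contains both a complete item and a shift item.

Answer: No shift-reduce conflicts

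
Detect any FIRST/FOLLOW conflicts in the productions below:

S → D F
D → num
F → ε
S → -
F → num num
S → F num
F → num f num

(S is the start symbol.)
Nullable non-terminals: F.

F: nullable alternative(s) F → ε; FOLLOW(F) = { $, 'num' }
  F → ε: FIRST \ {ε} = { } — this is the only nullable alternative, skip
  F → num num: FIRST \ {ε} = { 'num' } — overlaps FOLLOW(F) on { 'num' }: CONFLICT
  F → num f num: FIRST \ {ε} = { 'num' } — overlaps FOLLOW(F) on { 'num' }: CONFLICT

D, S have no nullable alternative, so no FIRST/FOLLOW check is needed there.

So the grammar has 2 FIRST/FOLLOW conflicts (marked CONFLICT above).

Answer: Yes. F → num num with FOLLOW(F) on { 'num' }; F → num f num with FOLLOW(F) on { 'num' }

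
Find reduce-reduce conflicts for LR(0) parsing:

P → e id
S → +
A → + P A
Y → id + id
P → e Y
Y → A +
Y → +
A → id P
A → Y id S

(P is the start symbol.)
A reduce-reduce conflict occurs when an LR(0) state has two complete items [A → α .] and [B → β .] — both call for a reduction, and with no lookahead the parser cannot choose between them.

Augment with P' → P and build the canonical LR(0) collection (I0 = CLOSURE({[P' → . P]}), then GOTO on every symbol after a dot until no new states appear). It has 18 states:
  I0: { [P → . e Y], [P → . e id], [P' → . P] }  — shift
  I1: { [P' → P .] }  — accept
  I2: { [A → . + P A], [A → . Y id S], [A → . id P], [P → e . Y], [P → e . id], [Y → . +], [Y → . A +], [Y → . id + id] }  — shift
  I3: { [A → + . P A], [P → . e Y], [P → . e id], [Y → + .] }  — shift, reduce
  I4: { [Y → A . +] }  — shift
  I5: { [A → Y . id S], [P → e Y .] }  — shift, reduce
  I6: { [A → id . P], [P → . e Y], [P → . e id], [P → e id .], [Y → id . + id] }  — shift, reduce
  I7: { [Y → id + . id] }  — shift
  I8: { [A → id P .] }  — reduce
  I9: { [Y → id + id .] }  — reduce
  I10: { [A → Y id . S], [S → . +] }  — shift
  I11: { [S → + .] }  — reduce
  I12: { [A → Y id S .] }  — reduce
  I13: { [Y → A + .] }  — reduce
  I14: { [A → + P . A], [A → . + P A], [A → . Y id S], [A → . id P], [Y → . +], [Y → . A +], [Y → . id + id] }  — shift
  I15: { [A → + P A .], [Y → A . +] }  — shift, reduce
  I16: { [A → Y . id S] }  — shift
  I17: { [A → id . P], [P → . e Y], [P → . e id], [Y → id . + id] }  — shift

No state contains more than one complete item.

Answer: No reduce-reduce conflicts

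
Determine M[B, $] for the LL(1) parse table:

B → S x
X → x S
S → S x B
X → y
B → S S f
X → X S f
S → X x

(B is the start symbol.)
Empty (error entry)

To find M[B, $], we find productions for B where $ is in the predict set (PREDICT(N → α) = (FIRST(α) \ {ε}) ∪ (FOLLOW(N) if α ⇒* ε)).

Relevant sets:
  FIRST(S) = { 'x', 'y' }

B → S x: PREDICT = { 'x', 'y' }
B → S S f: PREDICT = { 'x', 'y' }

M[B, $] is empty (no production applies)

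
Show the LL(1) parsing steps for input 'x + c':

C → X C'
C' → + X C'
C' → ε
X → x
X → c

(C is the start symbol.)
Stack is shown with the top on the left.

Stack     Input    Action
-------------------------
C $       x + c $  output C → X C'
X C' $    x + c $  output X → x
x C' $    x + c $  match 'x'
C' $      + c $    output C' → + X C'
+ X C' $  + c $    match '+'
X C' $    c $      output X → c
c C' $    c $      match 'c'
C' $      $        output C' → ε
$         $        accept

The string is accepted.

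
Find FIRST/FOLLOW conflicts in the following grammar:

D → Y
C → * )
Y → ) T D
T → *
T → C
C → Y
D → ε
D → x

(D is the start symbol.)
Nullable non-terminals: D.
FIRST sets used below: FIRST(Y) = { ')' }

D: nullable alternative(s) D → ε; FOLLOW(D) = { $, ')', 'x' }
  D → Y: FIRST \ {ε} = { ')' } — overlaps FOLLOW(D) on { ')' }: CONFLICT
  D → ε: FIRST \ {ε} = { } — this is the only nullable alternative, skip
  D → x: FIRST \ {ε} = { 'x' } — overlaps FOLLOW(D) on { 'x' }: CONFLICT

C, T, Y have no nullable alternative, so no FIRST/FOLLOW check is needed there.

So the grammar has 2 FIRST/FOLLOW conflicts (marked CONFLICT above).

Answer: Yes. D → Y with FOLLOW(D) on { ')' }; D → x with FOLLOW(D) on { 'x' }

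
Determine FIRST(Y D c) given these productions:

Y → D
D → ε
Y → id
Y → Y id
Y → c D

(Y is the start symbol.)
FIRST sets of the non-terminals involved (from the grammar, by fixed-point iteration):
  FIRST(Y) = { 'c', 'id', ε }
  FIRST(D) = { ε }

To compute FIRST(Y D c), process the symbols left to right:
Symbol Y is a non-terminal. Add FIRST(Y) \ {ε} = { 'c', 'id' }
Y is nullable (ε ∈ FIRST(Y)), continue to the next symbol.
Symbol D is a non-terminal. Add FIRST(D) \ {ε} = { }
D is nullable (ε ∈ FIRST(D)), continue to the next symbol.
Symbol c is a terminal. Add 'c' and stop.
FIRST(Y D c) = { 'c', 'id' }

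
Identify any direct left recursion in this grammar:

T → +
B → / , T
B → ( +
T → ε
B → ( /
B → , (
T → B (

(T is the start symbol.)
Direct left recursion occurs when N → N α for some non-terminal N (the right-hand side begins with the left-hand side itself).

T → +: starts with '+'
B → / , T: starts with '/'
B → ( +: starts with '('
T → ε: starts with ε
B → ( /: starts with '('
B → , (: starts with ','
T → B (: starts with B

No direct left recursion found.

Answer: No direct left recursion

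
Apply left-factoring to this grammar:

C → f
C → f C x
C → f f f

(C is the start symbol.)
C → f C'
C' → ε
C' → C x
C' → f f

Left-factoring transforms A → αβ₁ | αβ₂ into A → αA' and A' → β₁ | β₂
(α is the longest common prefix among the alternatives). Repeat until
no nonterminal has two alternatives with a common prefix.

Round 1: C has alternatives sharing prefix 'f'. Introduce C': C → f C'
  Add: C' → ε
  Add: C' → C x
  Add: C' → f f

No remaining common prefixes — done.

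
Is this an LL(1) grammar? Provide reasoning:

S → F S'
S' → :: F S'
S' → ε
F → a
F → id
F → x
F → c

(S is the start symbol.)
Yes, the grammar is LL(1).

Relevant sets:
  FOLLOW(S') = { $ }

For S':
  PREDICT(S' → :: F S') = { '::' }
  PREDICT(S' → ε) = { $ }
For F:
  PREDICT(F → a) = { 'a' }
  PREDICT(F → id) = { 'id' }
  PREDICT(F → x) = { 'x' }
  PREDICT(F → c) = { 'c' }
S has a single production, so nothing to check there.

All predict sets are disjoint. The grammar IS LL(1).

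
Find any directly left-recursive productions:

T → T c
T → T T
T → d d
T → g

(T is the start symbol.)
T → T c: LEFT RECURSIVE (starts with T)
T → T T: LEFT RECURSIVE (starts with T)
T → d d: starts with d
T → g: starts with g

The grammar has direct left recursion on: T.

Answer: Yes, T is left-recursive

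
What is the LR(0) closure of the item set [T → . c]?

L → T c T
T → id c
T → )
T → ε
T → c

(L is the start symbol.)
{ [T → . c] }

To compute CLOSURE, for each item [A → α.Bβ] where B is a non-terminal, add [B → .γ] for all productions B → γ; repeat for the newly added items until nothing changes.

Start with: [T → . c]
The dot precedes the terminal c, so nothing is added.

CLOSURE = { [T → . c] }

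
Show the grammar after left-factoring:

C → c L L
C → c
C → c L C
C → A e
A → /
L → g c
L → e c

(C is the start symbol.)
C → c C'
C' → L C''
C'' → L
C'' → C
C' → ε
C → A e
A → /
L → g c
L → e c

Left-factoring transforms A → αβ₁ | αβ₂ into A → αA' and A' → β₁ | β₂
(α is the longest common prefix among the alternatives). Repeat until
no nonterminal has two alternatives with a common prefix.

Round 1: C has alternatives sharing prefix 'c'. Introduce C': C → c C'
  Add: C' → L L
  Add: C' → ε
  Add: C' → L C

Round 2: C' has alternatives sharing prefix 'L'. Introduce C'': C' → L C''
  Add: C'' → L
  Add: C'' → C

No remaining common prefixes — done.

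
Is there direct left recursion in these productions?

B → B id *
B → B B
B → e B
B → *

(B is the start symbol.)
B → B id *: LEFT RECURSIVE (starts with B)
B → B B: LEFT RECURSIVE (starts with B)
B → e B: starts with e
B → *: starts with '*'

The grammar has direct left recursion on: B.

Answer: Yes, B is left-recursive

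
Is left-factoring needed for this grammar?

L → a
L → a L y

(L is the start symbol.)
Yes, L has productions with common prefix 'a'

Left-factoring is needed when two productions for the same non-terminal
share a common prefix on the right-hand side.

Productions for L:
  L → a
  L → a L y

Found common prefix 'a' in productions for L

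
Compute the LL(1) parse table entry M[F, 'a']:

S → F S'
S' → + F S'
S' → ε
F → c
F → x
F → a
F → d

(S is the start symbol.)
F → a

To find M[F, 'a'], we find productions for F where 'a' is in the predict set (PREDICT(N → α) = (FIRST(α) \ {ε}) ∪ (FOLLOW(N) if α ⇒* ε)).

F → c: PREDICT = { 'c' }
F → x: PREDICT = { 'x' }
F → a: PREDICT = { 'a' }
  'a' is in predict set, so this production goes in M[F, 'a']
F → d: PREDICT = { 'd' }

M[F, 'a'] = F → a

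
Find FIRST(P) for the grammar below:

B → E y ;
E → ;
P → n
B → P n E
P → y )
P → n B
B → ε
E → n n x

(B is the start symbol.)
To compute FIRST(P), examine every production with P on the left-hand side, reading each right-hand side left to right until a non-nullable symbol is reached.

From P → n:
  - n is a terminal: add 'n' and stop
From P → y ):
  - y is a terminal: add 'y' and stop
From P → n B:
  - n is a terminal: add 'n' and stop

Collecting: FIRST(P) = { 'n', 'y' }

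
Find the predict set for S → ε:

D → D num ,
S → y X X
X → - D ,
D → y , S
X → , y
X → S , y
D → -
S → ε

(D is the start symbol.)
{ $, ',', 'num' }

PREDICT(S → ε) = (FIRST(RHS) \ {ε}) ∪ (FOLLOW(S) if ε ∈ FIRST(RHS), i.e. RHS ⇒* ε)
The right-hand side is ε (FIRST(ε) = { ε }), so the predict set is FOLLOW(S) = { $, ',', 'num' }
PREDICT(S → ε) = { $, ',', 'num' }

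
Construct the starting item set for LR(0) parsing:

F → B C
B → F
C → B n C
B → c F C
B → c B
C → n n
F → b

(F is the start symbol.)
First, augment the grammar with F' → F
I₀ = CLOSURE({ [F' → . F] }):
  [F' → . F] has the dot before F: add [F → . B C], [F → . b]
  [F → . B C] has the dot before B: add [B → . F], [B → . c F C], [B → . c B]
No further items can be added.

I₀ = { [B → . F], [B → . c B], [B → . c F C], [F → . B C], [F → . b], [F' → . F] }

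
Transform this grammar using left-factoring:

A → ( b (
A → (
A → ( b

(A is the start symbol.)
Left-factoring transforms A → αβ₁ | αβ₂ into A → αA' and A' → β₁ | β₂
(α is the longest common prefix among the alternatives). Repeat until
no nonterminal has two alternatives with a common prefix.

Round 1: A has alternatives sharing prefix '('. Introduce A': A → ( A'
  Add: A' → b (
  Add: A' → ε
  Add: A' → b

Round 2: A' has alternatives sharing prefix 'b'. Introduce A'': A' → b A''
  Add: A'' → (
  Add: A'' → ε

No remaining common prefixes — done.

Resulting grammar:
A → ( A'
A' → b A''
A'' → (
A'' → ε
A' → ε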